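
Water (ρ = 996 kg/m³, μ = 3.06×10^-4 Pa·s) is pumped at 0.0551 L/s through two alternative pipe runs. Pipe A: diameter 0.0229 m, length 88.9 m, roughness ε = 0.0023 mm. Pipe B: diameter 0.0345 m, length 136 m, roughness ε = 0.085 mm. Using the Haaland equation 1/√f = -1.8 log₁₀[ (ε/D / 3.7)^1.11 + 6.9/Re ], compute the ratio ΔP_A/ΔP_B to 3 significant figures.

ΔP_A/ΔP_B ≈ 4.21

Pipe A: V = Q/A = 5.51e-05/0.0004119 = 0.1338 m/s; Re = 9972; ε/D = 0.0001; Haaland → f = 0.03101; ΔP_A = f(L/D)(ρV²/2) = 1073 Pa.
Pipe B: V = Q/A = 5.51e-05/0.0009348 = 0.05894 m/s; Re = 6619; ε/D = 0.00246; Haaland → f = 0.0374; ΔP_B = f(L/D)(ρV²/2) = 255.1 Pa.
ΔP_A/ΔP_B = 1073/255.1 = 4.21.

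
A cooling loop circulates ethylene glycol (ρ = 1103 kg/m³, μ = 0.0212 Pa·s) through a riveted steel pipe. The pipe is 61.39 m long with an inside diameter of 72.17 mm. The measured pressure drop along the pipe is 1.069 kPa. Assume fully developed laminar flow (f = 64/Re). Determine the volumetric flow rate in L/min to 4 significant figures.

For laminar flow, f = 64/Re with Re = ρVD/μ, so Darcy-Weisbach reduces to ΔP = 32μLV/D². Solving for V: V = ΔP·D²/(32μL) = 1069·(0.07217)²/(32·0.0212·61.39) = 0.1337 m/s.
Check: Re = ρVD/μ = 1103·0.1337·0.07217/0.0212 = 502 < 2300, so the laminar assumption holds.
Q = V·A = 0.1337·(π/4·0.07217²) = 0.0005469 m³/s = 32.81 L/min.

Q ≈ 32.81 L/min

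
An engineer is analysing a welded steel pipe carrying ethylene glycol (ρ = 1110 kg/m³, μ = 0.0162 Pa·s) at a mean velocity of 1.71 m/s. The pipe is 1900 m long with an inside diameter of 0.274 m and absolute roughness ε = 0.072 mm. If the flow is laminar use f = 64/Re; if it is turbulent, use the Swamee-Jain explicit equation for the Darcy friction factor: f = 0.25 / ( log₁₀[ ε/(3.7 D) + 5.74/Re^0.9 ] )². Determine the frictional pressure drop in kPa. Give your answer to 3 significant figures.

Reynolds number Re = ρVD/μ = 1110 · 1.71 · 0.274 / 0.0162 = 3.21e+04.
Re > 4000 → turbulent. Relative roughness ε/D = 7.2e-05/0.274 = 0.000263. Swamee-Jain: f = 0.25/(log₁₀[0.000263/3.7 + 5.74/3.21e+04^0.9])² = 0.25/(log₁₀[7.1e-05 + 0.000505])² = 0.25/(-3.24)² = 0.02382.
Darcy-Weisbach: ΔP = f(L/D)(ρV²/2) = 0.02382·(1900/0.274)·(1110·1.71²/2) = 0.02382·6934·1623 = 2.68e+05 Pa.
ΔP = 2.68e+05 Pa = 268 kPa.

ΔP ≈ 268 kPa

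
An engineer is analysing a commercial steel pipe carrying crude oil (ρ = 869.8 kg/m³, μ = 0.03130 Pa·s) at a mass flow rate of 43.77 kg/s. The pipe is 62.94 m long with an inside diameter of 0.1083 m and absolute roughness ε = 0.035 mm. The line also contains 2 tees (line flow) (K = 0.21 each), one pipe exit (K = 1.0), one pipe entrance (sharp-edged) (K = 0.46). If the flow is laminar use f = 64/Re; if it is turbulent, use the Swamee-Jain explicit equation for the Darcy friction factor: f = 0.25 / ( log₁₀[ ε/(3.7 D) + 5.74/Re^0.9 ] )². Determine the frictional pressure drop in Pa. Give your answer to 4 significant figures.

ΔP ≈ 234500 Pa

A = πD²/4 = π(0.1083)²/4 = 0.009212 m²; mean velocity V = ṁ/(ρA) = 43.77/(869.8 · 0.009212) = 5.463 m/s.
Reynolds number Re = ρVD/μ = 869.8 · 5.463 · 0.1083 / 0.0313 = 1.644e+04.
Re > 4000 → turbulent. Relative roughness ε/D = 3.5e-05/0.1083 = 0.000323. Swamee-Jain: f = 0.25/(log₁₀[0.000323/3.7 + 5.74/1.644e+04^0.9])² = 0.25/(log₁₀[8.73e-05 + 0.000922])² = 0.25/(-2.996)² = 0.02785.
Total minor-loss coefficient ΣK = 2·0.21 + 1·1 + 1·0.46 = 1.88.
ΔP = [f·L/D + ΣK]·(ρV²/2) = [0.02785·62.94/0.1083 + 1.88]·(869.8·5.463²/2) = [16.19 + 1.88]·1.298e+04 = 2.345e+05 Pa.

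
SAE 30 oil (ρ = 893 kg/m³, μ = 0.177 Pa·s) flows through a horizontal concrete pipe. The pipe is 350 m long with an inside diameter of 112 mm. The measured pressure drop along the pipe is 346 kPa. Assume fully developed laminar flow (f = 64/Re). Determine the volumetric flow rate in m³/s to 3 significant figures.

Q ≈ 0.0216 m³/s

For laminar flow, f = 64/Re with Re = ρVD/μ, so Darcy-Weisbach reduces to ΔP = 32μLV/D². Solving for V: V = ΔP·D²/(32μL) = 3.46e+05·(0.112)²/(32·0.177·350) = 2.189 m/s.
Check: Re = ρVD/μ = 893·2.189·0.112/0.177 = 1237 < 2300, so the laminar assumption holds.
Q = V·A = 2.189·(π/4·0.112²) = 0.02157 m³/s = 0.0216 m³/s.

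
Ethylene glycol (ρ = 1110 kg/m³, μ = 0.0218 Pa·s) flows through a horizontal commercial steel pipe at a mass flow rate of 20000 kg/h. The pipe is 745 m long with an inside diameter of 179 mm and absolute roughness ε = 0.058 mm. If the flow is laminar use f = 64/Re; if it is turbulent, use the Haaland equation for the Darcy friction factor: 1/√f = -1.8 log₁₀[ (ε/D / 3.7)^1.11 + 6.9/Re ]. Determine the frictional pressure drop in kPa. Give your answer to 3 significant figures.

ṁ = 20000 kg/h = 20000/3600 = 5.556 kg/s.
A = πD²/4 = π(0.179)²/4 = 0.02516 m²; mean velocity V = ṁ/(ρA) = 5.556/(1110 · 0.02516) = 0.1989 m/s.
Reynolds number Re = ρVD/μ = 1110 · 0.1989 · 0.179 / 0.0218 = 1813.
Re < 2300 → laminar flow, so f = 64/Re = 64/1813 = 0.03531 (the turbulent correlation is not needed).
Darcy-Weisbach: ΔP = f(L/D)(ρV²/2) = 0.03531·(745/0.179)·(1110·0.1989²/2) = 0.03531·4162·21.95 = 3226 Pa.
ΔP = 3226 Pa = 3.23 kPa.

ΔP ≈ 3.23 kPa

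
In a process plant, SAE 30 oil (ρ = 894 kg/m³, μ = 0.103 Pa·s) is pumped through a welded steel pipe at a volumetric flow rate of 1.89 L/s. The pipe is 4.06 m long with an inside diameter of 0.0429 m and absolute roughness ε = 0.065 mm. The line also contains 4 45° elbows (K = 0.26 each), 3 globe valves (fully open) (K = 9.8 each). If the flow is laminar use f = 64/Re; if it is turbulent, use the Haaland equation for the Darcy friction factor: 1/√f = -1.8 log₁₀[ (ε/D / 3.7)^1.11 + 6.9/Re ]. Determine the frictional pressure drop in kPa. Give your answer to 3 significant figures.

Q = 1.89 L/s = 1.89/1000 = 0.00189 m³/s.
Cross-sectional area A = πD²/4 = π(0.0429)²/4 = 0.001445 m²; mean velocity V = Q/A = 0.00189/0.001445 = 1.308 m/s.
Reynolds number Re = ρVD/μ = 894 · 1.308 · 0.0429 / 0.103 = 486.9.
Re < 2300 → laminar flow, so f = 64/Re = 64/486.9 = 0.1315 (the turbulent correlation is not needed).
Total minor-loss coefficient ΣK = 4·0.26 + 3·9.8 = 30.4.
ΔP = [f·L/D + ΣK]·(ρV²/2) = [0.1315·4.06/0.0429 + 30.4]·(894·1.308²/2) = [12.44 + 30.4]·764.2 = 3.277e+04 Pa.
ΔP = 3.277e+04 Pa = 32.8 kPa.

ΔP ≈ 32.8 kPa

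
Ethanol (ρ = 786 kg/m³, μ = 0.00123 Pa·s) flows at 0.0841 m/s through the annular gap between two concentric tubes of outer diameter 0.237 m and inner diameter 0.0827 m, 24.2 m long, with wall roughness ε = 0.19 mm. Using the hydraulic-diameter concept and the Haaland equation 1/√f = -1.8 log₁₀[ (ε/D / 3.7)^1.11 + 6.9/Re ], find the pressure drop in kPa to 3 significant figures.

ΔP ≈ 0.0148 kPa

Hydraulic diameter D_h = 4A/P = D_o - D_i = 0.237 - 0.0827 = 0.1543 m.
Re = ρVD_h/μ = 786·0.0841·0.1543/0.00123 = 8292.
ε/D_h = 0.00019/0.1543 = 0.00123; Haaland gives 1/√f = -1.8 log₁₀[0.000138+0.000832] = 5.424, so f = 0.03399.
ΔP = f(L/D_h)(ρV²/2) = 0.03399·24.2/0.1543·2.78 = 14.82 Pa.
ΔP = 0.0148 kPa.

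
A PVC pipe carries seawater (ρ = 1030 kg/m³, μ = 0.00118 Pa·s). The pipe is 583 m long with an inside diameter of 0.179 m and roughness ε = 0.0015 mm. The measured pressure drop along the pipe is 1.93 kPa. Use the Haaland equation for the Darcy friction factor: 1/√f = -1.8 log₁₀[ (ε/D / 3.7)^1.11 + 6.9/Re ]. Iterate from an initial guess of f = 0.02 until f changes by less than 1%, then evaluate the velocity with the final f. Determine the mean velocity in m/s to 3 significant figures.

V ≈ 0.226 m/s

Rearranging Darcy-Weisbach: V = √(2·ΔP·D/(f·L·ρ)). With ε/D = 1.5e-06/0.179 = 8.38e-06, iterate starting from f = 0.02:
  f = 0.02 → V = √(2·1930·0.179/(0.02·583·1030)) = 0.2399 m/s; Re = ρVD/μ = 3.748e+04; f → 0.02214
  f = 0.02214 → V = 0.228 m/s; Re = 3.562e+04; f → 0.0224
  f = 0.0224 → V = 0.2266 m/s; Re = 3.541e+04; f → 0.02244
Converged (Δf/f < 1%). With the final f = 0.02244: V = √(2·1930·0.179/(0.02244·583·1030)) = 0.2265 m/s.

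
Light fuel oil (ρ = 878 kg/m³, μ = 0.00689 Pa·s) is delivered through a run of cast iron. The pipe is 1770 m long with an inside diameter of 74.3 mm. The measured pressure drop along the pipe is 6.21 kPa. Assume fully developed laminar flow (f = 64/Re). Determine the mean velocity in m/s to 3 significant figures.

For laminar flow, f = 64/Re with Re = ρVD/μ, so Darcy-Weisbach reduces to ΔP = 32μLV/D². Solving for V: V = ΔP·D²/(32μL) = 6210·(0.0743)²/(32·0.00689·1770) = 0.08785 m/s.
Check: Re = ρVD/μ = 878·0.08785·0.0743/0.00689 = 831.7 < 2300, so the laminar assumption holds.

V ≈ 0.0878 m/s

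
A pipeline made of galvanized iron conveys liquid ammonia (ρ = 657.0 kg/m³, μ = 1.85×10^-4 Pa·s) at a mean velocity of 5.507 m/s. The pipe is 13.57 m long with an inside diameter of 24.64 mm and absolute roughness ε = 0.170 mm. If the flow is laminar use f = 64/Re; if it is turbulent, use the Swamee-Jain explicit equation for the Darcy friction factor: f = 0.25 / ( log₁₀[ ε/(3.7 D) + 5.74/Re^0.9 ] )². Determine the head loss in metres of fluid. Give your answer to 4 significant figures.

Reynolds number Re = ρVD/μ = 657 · 5.507 · 0.02464 / 0.000185 = 4.819e+05.
Re > 4000 → turbulent. Relative roughness ε/D = 0.00017/0.02464 = 0.0069. Swamee-Jain: f = 0.25/(log₁₀[0.0069/3.7 + 5.74/4.819e+05^0.9])² = 0.25/(log₁₀[0.00186 + 4.41e-05])² = 0.25/(-2.719)² = 0.03381.
Darcy-Weisbach: ΔP = f(L/D)(ρV²/2) = 0.03381·(13.57/0.02464)·(657·5.507²/2) = 0.03381·550.7·9962 = 1.855e+05 Pa.
Head loss h_f = ΔP/(ρg) = 1.855e+05/(657·9.81) = 28.78 m.

h_f ≈ 28.78 m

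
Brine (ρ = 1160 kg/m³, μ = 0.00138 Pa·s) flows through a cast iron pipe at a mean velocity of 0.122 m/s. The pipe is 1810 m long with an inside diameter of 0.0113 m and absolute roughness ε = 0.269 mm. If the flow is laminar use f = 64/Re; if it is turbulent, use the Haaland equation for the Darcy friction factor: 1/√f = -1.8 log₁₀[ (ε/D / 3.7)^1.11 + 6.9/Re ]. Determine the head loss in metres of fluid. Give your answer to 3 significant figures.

h_f ≈ 6.71 m

Reynolds number Re = ρVD/μ = 1160 · 0.122 · 0.0113 / 0.00138 = 1159.
Re < 2300 → laminar flow, so f = 64/Re = 64/1159 = 0.05523 (the turbulent correlation is not needed).
Darcy-Weisbach: ΔP = f(L/D)(ρV²/2) = 0.05523·(1810/0.0113)·(1160·0.122²/2) = 0.05523·1.602e+05·8.633 = 7.637e+04 Pa.
Head loss h_f = ΔP/(ρg) = 7.637e+04/(1160·9.81) = 6.71 m.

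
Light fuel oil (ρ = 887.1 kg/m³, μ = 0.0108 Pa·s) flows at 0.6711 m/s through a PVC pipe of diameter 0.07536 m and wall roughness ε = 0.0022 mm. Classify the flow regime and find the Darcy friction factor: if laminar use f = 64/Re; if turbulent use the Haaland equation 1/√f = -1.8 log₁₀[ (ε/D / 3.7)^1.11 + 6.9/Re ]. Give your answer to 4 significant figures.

f ≈ 0.03996

Re = ρVD/μ = 887.1·0.6711·0.07536/0.0108 = 4154.
Re > 4000 → turbulent. ε/D = 2.2e-06/0.07536 = 2.92e-05; Haaland: 1/√f = -1.8 log₁₀[2.17e-06 + 0.00166] = 5.002, so f = 0.03996.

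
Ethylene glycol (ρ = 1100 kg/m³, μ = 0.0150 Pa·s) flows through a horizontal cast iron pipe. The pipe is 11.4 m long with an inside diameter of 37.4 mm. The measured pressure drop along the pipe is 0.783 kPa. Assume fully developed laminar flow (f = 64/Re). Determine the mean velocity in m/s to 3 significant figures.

V ≈ 0.200 m/s

For laminar flow, f = 64/Re with Re = ρVD/μ, so Darcy-Weisbach reduces to ΔP = 32μLV/D². Solving for V: V = ΔP·D²/(32μL) = 783·(0.0374)²/(32·0.015·11.4) = 0.2002 m/s.
Check: Re = ρVD/μ = 1100·0.2002·0.0374/0.015 = 548.9 < 2300, so the laminar assumption holds.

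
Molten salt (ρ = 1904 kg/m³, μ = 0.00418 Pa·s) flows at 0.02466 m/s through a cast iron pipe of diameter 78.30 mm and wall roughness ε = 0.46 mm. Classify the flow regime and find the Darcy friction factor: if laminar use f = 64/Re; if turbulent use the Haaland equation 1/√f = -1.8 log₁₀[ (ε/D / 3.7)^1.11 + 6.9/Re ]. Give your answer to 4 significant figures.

f ≈ 0.07277

Re = ρVD/μ = 1904·0.02466·0.0783/0.00418 = 879.5.
Re < 2300 → laminar, so f = 64/Re = 0.07277 (roughness is irrelevant in laminar flow).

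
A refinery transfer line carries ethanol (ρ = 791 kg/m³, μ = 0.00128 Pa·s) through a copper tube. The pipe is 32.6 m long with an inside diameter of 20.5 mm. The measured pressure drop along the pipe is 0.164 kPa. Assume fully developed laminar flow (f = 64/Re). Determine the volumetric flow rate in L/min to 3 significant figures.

Q ≈ 1.02 L/min

For laminar flow, f = 64/Re with Re = ρVD/μ, so Darcy-Weisbach reduces to ΔP = 32μLV/D². Solving for V: V = ΔP·D²/(32μL) = 164·(0.0205)²/(32·0.00128·32.6) = 0.05161 m/s.
Check: Re = ρVD/μ = 791·0.05161·0.0205/0.00128 = 653.9 < 2300, so the laminar assumption holds.
Q = V·A = 0.05161·(π/4·0.0205²) = 1.704e-05 m³/s = 1.02 L/min.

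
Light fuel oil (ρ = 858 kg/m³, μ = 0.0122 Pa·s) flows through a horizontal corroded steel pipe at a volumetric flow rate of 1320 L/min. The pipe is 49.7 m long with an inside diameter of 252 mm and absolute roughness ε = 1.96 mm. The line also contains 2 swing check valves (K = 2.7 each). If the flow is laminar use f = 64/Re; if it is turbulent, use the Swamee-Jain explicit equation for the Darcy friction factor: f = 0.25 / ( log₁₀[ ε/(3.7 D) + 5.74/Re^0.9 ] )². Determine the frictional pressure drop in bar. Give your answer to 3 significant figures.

Q = 1320 L/min = 1320/60000 = 0.022 m³/s.
Cross-sectional area A = πD²/4 = π(0.252)²/4 = 0.04988 m²; mean velocity V = Q/A = 0.022/0.04988 = 0.4411 m/s.
Reynolds number Re = ρVD/μ = 858 · 0.4411 · 0.252 / 0.0122 = 7817.
Re > 4000 → turbulent. Relative roughness ε/D = 0.00196/0.252 = 0.00778. Swamee-Jain: f = 0.25/(log₁₀[0.00778/3.7 + 5.74/7817^0.9])² = 0.25/(log₁₀[0.0021 + 0.0018])² = 0.25/(-2.409)² = 0.04309.
Total minor-loss coefficient ΣK = 2·2.7 = 5.4.
ΔP = [f·L/D + ΣK]·(ρV²/2) = [0.04309·49.7/0.252 + 5.4]·(858·0.4411²/2) = [8.498 + 5.4]·83.47 = 1160 Pa.
ΔP = 1160 Pa = 0.0116 bar.

ΔP ≈ 0.0116 bar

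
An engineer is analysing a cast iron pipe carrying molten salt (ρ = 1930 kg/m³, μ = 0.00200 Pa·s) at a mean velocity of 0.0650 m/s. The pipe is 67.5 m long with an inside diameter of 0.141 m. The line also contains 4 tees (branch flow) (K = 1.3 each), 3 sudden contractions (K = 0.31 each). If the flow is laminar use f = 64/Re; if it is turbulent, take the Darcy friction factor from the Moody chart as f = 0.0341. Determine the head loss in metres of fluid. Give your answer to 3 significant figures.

h_f ≈ 0.00484 m

Reynolds number Re = ρVD/μ = 1930 · 0.065 · 0.141 / 0.002 = 8844.
Re > 4000 → turbulent; use the Moody-chart value f = 0.0341.
Total minor-loss coefficient ΣK = 4·1.3 + 3·0.31 = 6.13.
ΔP = [f·L/D + ΣK]·(ρV²/2) = [0.0341·67.5/0.141 + 6.13]·(1930·0.065²/2) = [16.32 + 6.13]·4.077 = 91.55 Pa.
Head loss h_f = ΔP/(ρg) = 91.55/(1930·9.81) = 0.00484 m.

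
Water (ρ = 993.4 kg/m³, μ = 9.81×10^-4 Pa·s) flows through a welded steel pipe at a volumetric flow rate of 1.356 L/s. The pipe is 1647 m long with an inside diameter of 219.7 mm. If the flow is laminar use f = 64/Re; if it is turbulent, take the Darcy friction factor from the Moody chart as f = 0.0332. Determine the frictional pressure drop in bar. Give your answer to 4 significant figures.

ΔP ≈ 0.001582 bar

Q = 1.356 L/s = 1.356/1000 = 0.001356 m³/s.
Cross-sectional area A = πD²/4 = π(0.2197)²/4 = 0.03791 m²; mean velocity V = Q/A = 0.001356/0.03791 = 0.03577 m/s.
Reynolds number Re = ρVD/μ = 993.4 · 0.03577 · 0.2197 / 0.000981 = 7958.
Re > 4000 → turbulent; use the Moody-chart value f = 0.0332.
Darcy-Weisbach: ΔP = f(L/D)(ρV²/2) = 0.0332·(1647/0.2197)·(993.4·0.03577²/2) = 0.0332·7497·0.6355 = 158.2 Pa.
ΔP = 158.2 Pa = 0.001582 bar.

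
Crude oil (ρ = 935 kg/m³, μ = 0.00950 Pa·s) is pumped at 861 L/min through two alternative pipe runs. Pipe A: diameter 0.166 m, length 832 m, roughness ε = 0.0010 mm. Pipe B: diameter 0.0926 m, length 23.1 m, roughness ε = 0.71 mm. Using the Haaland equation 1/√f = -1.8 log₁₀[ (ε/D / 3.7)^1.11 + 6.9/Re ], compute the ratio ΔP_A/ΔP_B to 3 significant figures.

Pipe A: V = Q/A = 0.01435/0.02164 = 0.663 m/s; Re = 1.083e+04; ε/D = 6.02e-06; Haaland → f = 0.03022; ΔP_A = f(L/D)(ρV²/2) = 3.113e+04 Pa.
Pipe B: V = Q/A = 0.01435/0.006735 = 2.131 m/s; Re = 1.942e+04; ε/D = 0.00767; Haaland → f = 0.03794; ΔP_B = f(L/D)(ρV²/2) = 2.009e+04 Pa.
ΔP_A/ΔP_B = 3.113e+04/2.009e+04 = 1.55.

ΔP_A/ΔP_B ≈ 1.55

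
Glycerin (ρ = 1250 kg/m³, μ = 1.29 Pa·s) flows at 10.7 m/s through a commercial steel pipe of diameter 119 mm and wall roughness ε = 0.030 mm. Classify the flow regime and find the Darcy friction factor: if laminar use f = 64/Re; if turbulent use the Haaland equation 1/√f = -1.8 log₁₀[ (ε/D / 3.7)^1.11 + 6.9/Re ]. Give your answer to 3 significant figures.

f ≈ 0.0519

Re = ρVD/μ = 1250·10.7·0.119/1.29 = 1234.
Re < 2300 → laminar, so f = 64/Re = 0.05187 (roughness is irrelevant in laminar flow).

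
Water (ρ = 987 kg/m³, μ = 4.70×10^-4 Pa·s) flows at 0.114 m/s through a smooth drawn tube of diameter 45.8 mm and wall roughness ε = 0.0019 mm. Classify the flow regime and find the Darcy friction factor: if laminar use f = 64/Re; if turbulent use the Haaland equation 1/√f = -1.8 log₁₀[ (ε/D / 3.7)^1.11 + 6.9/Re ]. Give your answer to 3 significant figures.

Re = ρVD/μ = 987·0.114·0.0458/0.00047 = 1.096e+04.
Re > 4000 → turbulent. ε/D = 1.9e-06/0.0458 = 4.15e-05; Haaland: 1/√f = -1.8 log₁₀[3.2e-06 + 0.000629] = 5.758, so f = 0.03016.

f ≈ 0.0302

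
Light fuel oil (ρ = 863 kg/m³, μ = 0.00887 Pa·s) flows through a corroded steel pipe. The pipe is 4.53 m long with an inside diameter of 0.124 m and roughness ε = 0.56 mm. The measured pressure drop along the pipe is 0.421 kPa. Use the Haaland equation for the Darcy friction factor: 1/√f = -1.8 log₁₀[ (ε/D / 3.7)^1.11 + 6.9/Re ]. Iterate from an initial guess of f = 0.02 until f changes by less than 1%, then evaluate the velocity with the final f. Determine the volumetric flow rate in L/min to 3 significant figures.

Q ≈ 619 L/min

Rearranging Darcy-Weisbach: V = √(2·ΔP·D/(f·L·ρ)). With ε/D = 0.00056/0.124 = 0.00452, iterate starting from f = 0.02:
  f = 0.02 → V = √(2·421·0.124/(0.02·4.53·863)) = 1.156 m/s; Re = ρVD/μ = 1.394e+04; f → 0.03506
  f = 0.03506 → V = 0.8728 m/s; Re = 1.053e+04; f → 0.03652
  f = 0.03652 → V = 0.8551 m/s; Re = 1.032e+04; f → 0.03664
Converged (Δf/f < 1%). With the final f = 0.03664: V = √(2·421·0.124/(0.03664·4.53·863)) = 0.8537 m/s.
Q = V·A = 0.8537·(π/4·0.124²) = 0.01031 m³/s = 619 L/min.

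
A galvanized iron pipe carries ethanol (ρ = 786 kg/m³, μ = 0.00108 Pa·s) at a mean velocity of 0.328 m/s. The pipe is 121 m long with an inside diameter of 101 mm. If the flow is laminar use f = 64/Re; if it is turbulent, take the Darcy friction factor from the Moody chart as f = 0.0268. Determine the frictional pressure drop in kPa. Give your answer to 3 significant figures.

Reynolds number Re = ρVD/μ = 786 · 0.328 · 0.101 / 0.00108 = 2.411e+04.
Re > 4000 → turbulent; use the Moody-chart value f = 0.0268.
Darcy-Weisbach: ΔP = f(L/D)(ρV²/2) = 0.0268·(121/0.101)·(786·0.328²/2) = 0.0268·1198·42.28 = 1357 Pa.
ΔP = 1357 Pa = 1.36 kPa.

ΔP ≈ 1.36 kPa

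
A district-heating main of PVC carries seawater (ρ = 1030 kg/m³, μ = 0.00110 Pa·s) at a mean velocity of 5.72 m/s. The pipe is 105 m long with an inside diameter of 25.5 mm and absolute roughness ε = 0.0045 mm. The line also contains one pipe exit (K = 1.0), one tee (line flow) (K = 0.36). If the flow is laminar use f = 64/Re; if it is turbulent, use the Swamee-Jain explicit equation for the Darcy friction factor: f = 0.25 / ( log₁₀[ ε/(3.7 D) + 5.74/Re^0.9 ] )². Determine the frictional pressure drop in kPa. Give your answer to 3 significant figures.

Reynolds number Re = ρVD/μ = 1030 · 5.72 · 0.0255 / 0.0011 = 1.366e+05.
Re > 4000 → turbulent. Relative roughness ε/D = 4.5e-06/0.0255 = 0.000176. Swamee-Jain: f = 0.25/(log₁₀[0.000176/3.7 + 5.74/1.366e+05^0.9])² = 0.25/(log₁₀[4.77e-05 + 0.000137])² = 0.25/(-3.733)² = 0.01794.
Total minor-loss coefficient ΣK = 1·1 + 1·0.36 = 1.36.
ΔP = [f·L/D + ΣK]·(ρV²/2) = [0.01794·105/0.0255 + 1.36]·(1030·5.72²/2) = [73.86 + 1.36]·1.685e+04 = 1.267e+06 Pa.
ΔP = 1.267e+06 Pa = 1270 kPa.

ΔP ≈ 1270 kPa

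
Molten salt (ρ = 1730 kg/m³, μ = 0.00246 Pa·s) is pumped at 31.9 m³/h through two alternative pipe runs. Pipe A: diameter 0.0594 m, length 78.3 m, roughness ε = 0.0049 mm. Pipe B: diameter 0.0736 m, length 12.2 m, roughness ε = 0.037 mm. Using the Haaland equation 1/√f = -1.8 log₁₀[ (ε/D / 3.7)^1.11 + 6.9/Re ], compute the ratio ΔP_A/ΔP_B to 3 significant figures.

ΔP_A/ΔP_B ≈ 16.2

Pipe A: V = Q/A = 0.008861/0.002771 = 3.198 m/s; Re = 1.336e+05; ε/D = 8.25e-05; Haaland → f = 0.01723; ΔP_A = f(L/D)(ρV²/2) = 2.008e+05 Pa.
Pipe B: V = Q/A = 0.008861/0.004254 = 2.083 m/s; Re = 1.078e+05; ε/D = 0.000503; Haaland → f = 0.01989; ΔP_B = f(L/D)(ρV²/2) = 1.237e+04 Pa.
ΔP_A/ΔP_B = 2.008e+05/1.237e+04 = 16.2.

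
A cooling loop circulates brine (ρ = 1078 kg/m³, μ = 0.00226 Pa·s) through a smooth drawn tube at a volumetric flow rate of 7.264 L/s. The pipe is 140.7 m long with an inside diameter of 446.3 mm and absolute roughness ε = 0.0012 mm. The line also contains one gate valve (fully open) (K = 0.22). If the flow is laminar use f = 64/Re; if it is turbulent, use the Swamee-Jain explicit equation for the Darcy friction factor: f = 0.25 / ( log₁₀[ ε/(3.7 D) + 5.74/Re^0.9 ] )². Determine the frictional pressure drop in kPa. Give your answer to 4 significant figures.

ΔP ≈ 0.01164 kPa

Q = 7.264 L/s = 7.264/1000 = 0.007264 m³/s.
Cross-sectional area A = πD²/4 = π(0.4463)²/4 = 0.1564 m²; mean velocity V = Q/A = 0.007264/0.1564 = 0.04643 m/s.
Reynolds number Re = ρVD/μ = 1078 · 0.04643 · 0.4463 / 0.00226 = 9885.
Re > 4000 → turbulent. Relative roughness ε/D = 1.2e-06/0.4463 = 2.69e-06. Swamee-Jain: f = 0.25/(log₁₀[2.69e-06/3.7 + 5.74/9885^0.9])² = 0.25/(log₁₀[7.27e-07 + 0.00146])² = 0.25/(-2.836)² = 0.03108.
Total minor-loss coefficient ΣK = 1·0.22 = 0.22.
ΔP = [f·L/D + ΣK]·(ρV²/2) = [0.03108·140.7/0.4463 + 0.22]·(1078·0.04643²/2) = [9.797 + 0.22]·1.162 = 11.64 Pa.
ΔP = 11.64 Pa = 0.01164 kPa.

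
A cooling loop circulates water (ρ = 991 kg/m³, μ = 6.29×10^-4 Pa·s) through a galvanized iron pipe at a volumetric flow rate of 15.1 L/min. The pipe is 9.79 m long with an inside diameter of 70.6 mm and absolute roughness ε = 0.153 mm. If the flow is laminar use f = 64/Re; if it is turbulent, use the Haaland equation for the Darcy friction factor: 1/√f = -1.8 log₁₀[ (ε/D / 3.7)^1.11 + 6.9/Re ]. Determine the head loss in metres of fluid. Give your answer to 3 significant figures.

Q = 15.1 L/min = 15.1/60000 = 0.0002517 m³/s.
Cross-sectional area A = πD²/4 = π(0.0706)²/4 = 0.003915 m²; mean velocity V = Q/A = 0.0002517/0.003915 = 0.06429 m/s.
Reynolds number Re = ρVD/μ = 991 · 0.06429 · 0.0706 / 0.000629 = 7151.
Re > 4000 → turbulent. Relative roughness ε/D = 0.000153/0.0706 = 0.00217. Haaland: 1/√f = -1.8 log₁₀[(0.00217/3.7)^1.11 + 6.9/7151] = -1.8 log₁₀[0.000258 + 0.000965] = 5.242, so f = 0.03639.
Darcy-Weisbach: ΔP = f(L/D)(ρV²/2) = 0.03639·(9.79/0.0706)·(991·0.06429²/2) = 0.03639·138.7·2.048 = 10.33 Pa.
Head loss h_f = ΔP/(ρg) = 10.33/(991·9.81) = 0.00106 m.

h_f ≈ 0.00106 m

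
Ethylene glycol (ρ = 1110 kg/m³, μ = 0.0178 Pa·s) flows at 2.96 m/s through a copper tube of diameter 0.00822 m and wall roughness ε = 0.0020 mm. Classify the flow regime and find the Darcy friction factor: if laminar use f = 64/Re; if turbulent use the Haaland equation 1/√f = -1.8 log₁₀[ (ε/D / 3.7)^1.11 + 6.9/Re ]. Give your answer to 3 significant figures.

Re = ρVD/μ = 1110·2.96·0.00822/0.0178 = 1517.
Re < 2300 → laminar, so f = 64/Re = 0.04218 (roughness is irrelevant in laminar flow).

f ≈ 0.0422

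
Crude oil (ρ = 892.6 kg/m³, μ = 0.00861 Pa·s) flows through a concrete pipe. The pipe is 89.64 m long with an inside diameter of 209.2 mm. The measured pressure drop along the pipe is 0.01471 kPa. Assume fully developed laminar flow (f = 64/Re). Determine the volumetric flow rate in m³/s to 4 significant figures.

For laminar flow, f = 64/Re with Re = ρVD/μ, so Darcy-Weisbach reduces to ΔP = 32μLV/D². Solving for V: V = ΔP·D²/(32μL) = 14.71·(0.2092)²/(32·0.00861·89.64) = 0.02607 m/s.
Check: Re = ρVD/μ = 892.6·0.02607·0.2092/0.00861 = 565.3 < 2300, so the laminar assumption holds.
Q = V·A = 0.02607·(π/4·0.2092²) = 0.000896 m³/s = 8.960×10^-4 m³/s.

Q ≈ 8.960×10^-4 m³/s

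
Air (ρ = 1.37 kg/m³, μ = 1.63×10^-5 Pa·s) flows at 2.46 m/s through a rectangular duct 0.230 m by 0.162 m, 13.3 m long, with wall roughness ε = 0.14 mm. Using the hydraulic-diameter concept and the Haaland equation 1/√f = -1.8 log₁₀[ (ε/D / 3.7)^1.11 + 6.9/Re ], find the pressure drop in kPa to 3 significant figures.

ΔP ≈ 0.00692 kPa

Hydraulic diameter D_h = 4A/P = 4·(0.23·0.162)/(2·(0.23+0.162)) = 0.149/0.784 = 0.1901 m.
Re = ρVD_h/μ = 1.37·2.46·0.1901/1.63e-05 = 3.931e+04.
ε/D_h = 0.00014/0.1901 = 0.000736; Haaland gives 1/√f = -1.8 log₁₀[7.8e-05+0.000176] = 6.473, so f = 0.02387.
ΔP = f(L/D_h)(ρV²/2) = 0.02387·13.3/0.1901·4.145 = 6.922 Pa.
ΔP = 0.00692 kPa.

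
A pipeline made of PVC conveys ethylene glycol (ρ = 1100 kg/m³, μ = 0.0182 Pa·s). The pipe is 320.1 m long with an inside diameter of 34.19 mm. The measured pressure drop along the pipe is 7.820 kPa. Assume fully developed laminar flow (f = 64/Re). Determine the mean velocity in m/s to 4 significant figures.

For laminar flow, f = 64/Re with Re = ρVD/μ, so Darcy-Weisbach reduces to ΔP = 32μLV/D². Solving for V: V = ΔP·D²/(32μL) = 7820·(0.03419)²/(32·0.0182·320.1) = 0.04903 m/s.
Check: Re = ρVD/μ = 1100·0.04903·0.03419/0.0182 = 101.3 < 2300, so the laminar assumption holds.

V ≈ 0.04903 m/s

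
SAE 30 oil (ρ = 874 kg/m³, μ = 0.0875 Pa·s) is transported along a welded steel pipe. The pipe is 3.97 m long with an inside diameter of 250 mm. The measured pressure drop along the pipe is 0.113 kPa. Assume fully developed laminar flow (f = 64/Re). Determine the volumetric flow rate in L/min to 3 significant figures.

For laminar flow, f = 64/Re with Re = ρVD/μ, so Darcy-Weisbach reduces to ΔP = 32μLV/D². Solving for V: V = ΔP·D²/(32μL) = 113·(0.25)²/(32·0.0875·3.97) = 0.6353 m/s.
Check: Re = ρVD/μ = 874·0.6353·0.25/0.0875 = 1587 < 2300, so the laminar assumption holds.
Q = V·A = 0.6353·(π/4·0.25²) = 0.03119 m³/s = 1870 L/min.

Q ≈ 1870 L/min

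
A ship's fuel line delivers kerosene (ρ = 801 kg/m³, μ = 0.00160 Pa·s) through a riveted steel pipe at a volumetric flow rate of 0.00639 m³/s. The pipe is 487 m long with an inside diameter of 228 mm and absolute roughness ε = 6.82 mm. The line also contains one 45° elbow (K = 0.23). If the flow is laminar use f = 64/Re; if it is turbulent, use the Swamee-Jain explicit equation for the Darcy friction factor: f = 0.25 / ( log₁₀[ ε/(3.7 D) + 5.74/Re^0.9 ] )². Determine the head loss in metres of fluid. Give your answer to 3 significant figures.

h_f ≈ 0.159 m

Cross-sectional area A = πD²/4 = π(0.228)²/4 = 0.04083 m²; mean velocity V = Q/A = 0.00639/0.04083 = 0.1565 m/s.
Reynolds number Re = ρVD/μ = 801 · 0.1565 · 0.228 / 0.0016 = 1.786e+04.
Re > 4000 → turbulent. Relative roughness ε/D = 0.00682/0.228 = 0.0299. Swamee-Jain: f = 0.25/(log₁₀[0.0299/3.7 + 5.74/1.786e+04^0.9])² = 0.25/(log₁₀[0.00808 + 0.000855])² = 0.25/(-2.049)² = 0.05957.
Total minor-loss coefficient ΣK = 1·0.23 = 0.23.
ΔP = [f·L/D + ΣK]·(ρV²/2) = [0.05957·487/0.228 + 0.23]·(801·0.1565²/2) = [127.2 + 0.23]·9.81 = 1250 Pa.
Head loss h_f = ΔP/(ρg) = 1250/(801·9.81) = 0.159 m.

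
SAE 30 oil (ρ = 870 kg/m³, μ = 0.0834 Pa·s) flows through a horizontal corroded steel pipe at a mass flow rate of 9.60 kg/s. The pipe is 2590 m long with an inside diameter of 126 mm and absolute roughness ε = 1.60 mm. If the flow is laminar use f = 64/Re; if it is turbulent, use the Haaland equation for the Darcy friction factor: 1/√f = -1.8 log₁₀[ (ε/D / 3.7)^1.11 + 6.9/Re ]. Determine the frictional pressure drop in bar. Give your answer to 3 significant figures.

A = πD²/4 = π(0.126)²/4 = 0.01247 m²; mean velocity V = ṁ/(ρA) = 9.6/(870 · 0.01247) = 0.885 m/s.
Reynolds number Re = ρVD/μ = 870 · 0.885 · 0.126 / 0.0834 = 1163.
Re < 2300 → laminar flow, so f = 64/Re = 64/1163 = 0.05502 (the turbulent correlation is not needed).
Darcy-Weisbach: ΔP = f(L/D)(ρV²/2) = 0.05502·(2590/0.126)·(870·0.885²/2) = 0.05502·2.056e+04·340.7 = 3.853e+05 Pa.
ΔP = 3.853e+05 Pa = 3.85 bar.

ΔP ≈ 3.85 bar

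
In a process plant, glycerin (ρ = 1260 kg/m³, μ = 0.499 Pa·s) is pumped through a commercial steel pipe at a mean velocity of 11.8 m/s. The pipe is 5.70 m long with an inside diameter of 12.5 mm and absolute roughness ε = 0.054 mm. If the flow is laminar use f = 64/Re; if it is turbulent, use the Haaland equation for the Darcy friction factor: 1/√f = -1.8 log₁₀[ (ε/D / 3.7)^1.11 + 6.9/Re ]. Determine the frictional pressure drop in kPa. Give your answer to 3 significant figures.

Reynolds number Re = ρVD/μ = 1260 · 11.8 · 0.0125 / 0.499 = 372.4.
Re < 2300 → laminar flow, so f = 64/Re = 64/372.4 = 0.1718 (the turbulent correlation is not needed).
Darcy-Weisbach: ΔP = f(L/D)(ρV²/2) = 0.1718·(5.7/0.0125)·(1260·11.8²/2) = 0.1718·456·8.772e+04 = 6.874e+06 Pa.
ΔP = 6.874e+06 Pa = 6870 kPa.

ΔP ≈ 6870 kPa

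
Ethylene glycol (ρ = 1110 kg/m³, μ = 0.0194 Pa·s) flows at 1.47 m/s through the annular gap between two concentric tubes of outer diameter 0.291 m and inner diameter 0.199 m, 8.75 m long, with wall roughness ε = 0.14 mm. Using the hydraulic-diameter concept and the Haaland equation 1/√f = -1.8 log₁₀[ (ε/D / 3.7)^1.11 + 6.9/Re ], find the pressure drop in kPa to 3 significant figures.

ΔP ≈ 3.99 kPa

Hydraulic diameter D_h = 4A/P = D_o - D_i = 0.291 - 0.199 = 0.092 m.
Re = ρVD_h/μ = 1110·1.47·0.092/0.0194 = 7738.
ε/D_h = 0.00014/0.092 = 0.00152; Haaland gives 1/√f = -1.8 log₁₀[0.000174+0.000892] = 5.35, so f = 0.03494.
ΔP = f(L/D_h)(ρV²/2) = 0.03494·8.75/0.092·1199 = 3985 Pa.
ΔP = 3.99 kPa.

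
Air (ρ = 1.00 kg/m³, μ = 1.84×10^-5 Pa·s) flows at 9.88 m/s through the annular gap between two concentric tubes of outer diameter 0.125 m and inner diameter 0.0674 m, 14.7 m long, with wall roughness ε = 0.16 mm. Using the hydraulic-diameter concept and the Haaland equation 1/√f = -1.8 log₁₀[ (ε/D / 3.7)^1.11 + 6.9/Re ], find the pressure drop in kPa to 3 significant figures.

Hydraulic diameter D_h = 4A/P = D_o - D_i = 0.125 - 0.0674 = 0.0576 m.
Re = ρVD_h/μ = 1·9.88·0.0576/1.84e-05 = 3.093e+04.
ε/D_h = 0.00016/0.0576 = 0.00278; Haaland gives 1/√f = -1.8 log₁₀[0.00034+0.000223] = 5.849, so f = 0.02923.
ΔP = f(L/D_h)(ρV²/2) = 0.02923·14.7/0.0576·48.81 = 364.1 Pa.
ΔP = 0.364 kPa.

ΔP ≈ 0.364 kPa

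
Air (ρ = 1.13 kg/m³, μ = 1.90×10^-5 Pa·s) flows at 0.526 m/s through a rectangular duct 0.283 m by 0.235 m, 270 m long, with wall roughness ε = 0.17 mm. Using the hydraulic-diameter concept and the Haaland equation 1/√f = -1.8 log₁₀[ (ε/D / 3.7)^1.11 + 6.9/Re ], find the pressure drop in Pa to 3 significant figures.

Hydraulic diameter D_h = 4A/P = 4·(0.283·0.235)/(2·(0.283+0.235)) = 0.266/1.036 = 0.2568 m.
Re = ρVD_h/μ = 1.13·0.526·0.2568/1.9e-05 = 8033.
ε/D_h = 0.00017/0.2568 = 0.000662; Haaland gives 1/√f = -1.8 log₁₀[6.93e-05+0.000859] = 5.458, so f = 0.03357.
ΔP = f(L/D_h)(ρV²/2) = 0.03357·270/0.2568·0.1563 = 5.517 Pa.

ΔP ≈ 5.52 Pa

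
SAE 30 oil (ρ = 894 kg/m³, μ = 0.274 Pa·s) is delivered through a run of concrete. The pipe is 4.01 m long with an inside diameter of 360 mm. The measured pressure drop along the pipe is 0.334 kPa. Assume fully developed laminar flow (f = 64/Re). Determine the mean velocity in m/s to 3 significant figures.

For laminar flow, f = 64/Re with Re = ρVD/μ, so Darcy-Weisbach reduces to ΔP = 32μLV/D². Solving for V: V = ΔP·D²/(32μL) = 334·(0.36)²/(32·0.274·4.01) = 1.231 m/s.
Check: Re = ρVD/μ = 894·1.231·0.36/0.274 = 1446 < 2300, so the laminar assumption holds.

V ≈ 1.23 m/s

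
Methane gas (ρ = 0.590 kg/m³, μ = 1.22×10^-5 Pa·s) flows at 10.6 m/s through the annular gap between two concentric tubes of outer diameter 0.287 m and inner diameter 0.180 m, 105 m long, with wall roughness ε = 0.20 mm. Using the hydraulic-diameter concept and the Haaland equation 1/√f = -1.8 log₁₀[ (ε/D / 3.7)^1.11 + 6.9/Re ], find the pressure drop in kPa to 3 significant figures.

Hydraulic diameter D_h = 4A/P = D_o - D_i = 0.287 - 0.18 = 0.107 m.
Re = ρVD_h/μ = 0.59·10.6·0.107/1.22e-05 = 5.485e+04.
ε/D_h = 0.0002/0.107 = 0.00187; Haaland gives 1/√f = -1.8 log₁₀[0.000219+0.000126] = 6.232, so f = 0.02575.
ΔP = f(L/D_h)(ρV²/2) = 0.02575·105/0.107·33.15 = 837.5 Pa.
ΔP = 0.838 kPa.

ΔP ≈ 0.838 kPa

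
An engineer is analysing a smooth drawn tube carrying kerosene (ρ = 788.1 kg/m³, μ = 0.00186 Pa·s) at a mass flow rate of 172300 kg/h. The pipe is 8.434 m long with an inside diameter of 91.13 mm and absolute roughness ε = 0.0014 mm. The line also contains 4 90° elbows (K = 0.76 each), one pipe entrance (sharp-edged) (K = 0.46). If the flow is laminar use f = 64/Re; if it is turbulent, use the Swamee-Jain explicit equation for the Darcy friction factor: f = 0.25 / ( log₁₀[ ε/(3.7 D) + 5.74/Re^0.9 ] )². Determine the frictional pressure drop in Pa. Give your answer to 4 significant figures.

ṁ = 172300 kg/h = 172300/3600 = 47.86 kg/s.
A = πD²/4 = π(0.09113)²/4 = 0.006522 m²; mean velocity V = ṁ/(ρA) = 47.86/(788.1 · 0.006522) = 9.311 m/s.
Reynolds number Re = ρVD/μ = 788.1 · 9.311 · 0.09113 / 0.00186 = 3.595e+05.
Re > 4000 → turbulent. Relative roughness ε/D = 1.4e-06/0.09113 = 1.54e-05. Swamee-Jain: f = 0.25/(log₁₀[1.54e-05/3.7 + 5.74/3.595e+05^0.9])² = 0.25/(log₁₀[4.15e-06 + 5.74e-05])² = 0.25/(-4.211)² = 0.0141.
Total minor-loss coefficient ΣK = 4·0.76 + 1·0.46 = 3.5.
ΔP = [f·L/D + ΣK]·(ρV²/2) = [0.0141·8.434/0.09113 + 3.5]·(788.1·9.311²/2) = [1.305 + 3.5]·3.416e+04 = 1.641e+05 Pa.

ΔP ≈ 164100 Pa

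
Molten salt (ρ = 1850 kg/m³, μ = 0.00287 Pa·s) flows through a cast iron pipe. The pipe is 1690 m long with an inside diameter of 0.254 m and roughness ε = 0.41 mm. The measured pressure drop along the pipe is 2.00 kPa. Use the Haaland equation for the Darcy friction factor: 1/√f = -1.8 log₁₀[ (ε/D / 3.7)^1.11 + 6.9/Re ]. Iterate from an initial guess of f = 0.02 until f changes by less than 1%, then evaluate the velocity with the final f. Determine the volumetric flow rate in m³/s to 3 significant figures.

Q ≈ 0.00531 m³/s

Rearranging Darcy-Weisbach: V = √(2·ΔP·D/(f·L·ρ)). With ε/D = 0.00041/0.254 = 0.00161, iterate starting from f = 0.02:
  f = 0.02 → V = √(2·2000·0.254/(0.02·1690·1850)) = 0.1275 m/s; Re = ρVD/μ = 2.087e+04; f → 0.02857
  f = 0.02857 → V = 0.1066 m/s; Re = 1.746e+04; f → 0.02948
  f = 0.02948 → V = 0.105 m/s; Re = 1.719e+04; f → 0.02957
Converged (Δf/f < 1%). With the final f = 0.02957: V = √(2·2000·0.254/(0.02957·1690·1850)) = 0.1048 m/s.
Q = V·A = 0.1048·(π/4·0.254²) = 0.005312 m³/s = 0.00531 m³/s.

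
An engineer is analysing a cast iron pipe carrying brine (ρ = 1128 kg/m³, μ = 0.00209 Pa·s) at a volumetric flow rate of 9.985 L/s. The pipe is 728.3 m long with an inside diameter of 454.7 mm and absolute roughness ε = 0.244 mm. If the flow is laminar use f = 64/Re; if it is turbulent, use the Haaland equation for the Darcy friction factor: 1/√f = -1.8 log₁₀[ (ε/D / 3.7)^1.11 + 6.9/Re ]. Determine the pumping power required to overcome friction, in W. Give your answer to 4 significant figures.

P ≈ 0.9721 W

Q = 9.985 L/s = 9.985/1000 = 0.009985 m³/s.
Cross-sectional area A = πD²/4 = π(0.4547)²/4 = 0.1624 m²; mean velocity V = Q/A = 0.009985/0.1624 = 0.06149 m/s.
Reynolds number Re = ρVD/μ = 1128 · 0.06149 · 0.4547 / 0.00209 = 1.509e+04.
Re > 4000 → turbulent. Relative roughness ε/D = 0.000244/0.4547 = 0.000537. Haaland: 1/√f = -1.8 log₁₀[(0.000537/3.7)^1.11 + 6.9/1.509e+04] = -1.8 log₁₀[5.49e-05 + 0.000457] = 5.923, so f = 0.0285.
Darcy-Weisbach: ΔP = f(L/D)(ρV²/2) = 0.0285·(728.3/0.4547)·(1128·0.06149²/2) = 0.0285·1602·2.133 = 97.36 Pa.
Pumping power P = QΔP = 0.009985·97.36 = 0.97213 W = 0.9721 W.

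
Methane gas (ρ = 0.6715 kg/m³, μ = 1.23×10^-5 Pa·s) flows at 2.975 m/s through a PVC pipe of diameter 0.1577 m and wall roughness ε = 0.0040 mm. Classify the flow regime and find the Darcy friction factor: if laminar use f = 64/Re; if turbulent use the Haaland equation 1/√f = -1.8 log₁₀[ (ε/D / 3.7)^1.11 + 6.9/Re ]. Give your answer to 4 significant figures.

f ≈ 0.02426

Re = ρVD/μ = 0.6715·2.975·0.1577/1.23e-05 = 2.561e+04.
Re > 4000 → turbulent. ε/D = 4e-06/0.1577 = 2.54e-05; Haaland: 1/√f = -1.8 log₁₀[1.85e-06 + 0.000269] = 6.42, so f = 0.02426.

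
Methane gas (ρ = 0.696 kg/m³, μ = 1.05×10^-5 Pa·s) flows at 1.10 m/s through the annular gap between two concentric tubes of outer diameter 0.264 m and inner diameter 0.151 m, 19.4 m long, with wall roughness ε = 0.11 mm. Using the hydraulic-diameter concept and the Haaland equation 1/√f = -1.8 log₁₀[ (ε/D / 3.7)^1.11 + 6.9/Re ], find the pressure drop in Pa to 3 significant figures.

ΔP ≈ 2.44 Pa

Hydraulic diameter D_h = 4A/P = D_o - D_i = 0.264 - 0.151 = 0.113 m.
Re = ρVD_h/μ = 0.696·1.1·0.113/1.05e-05 = 8239.
ε/D_h = 0.00011/0.113 = 0.000973; Haaland gives 1/√f = -1.8 log₁₀[0.000106+0.000837] = 5.445, so f = 0.03373.
ΔP = f(L/D_h)(ρV²/2) = 0.03373·19.4/0.113·0.4211 = 2.438 Pa.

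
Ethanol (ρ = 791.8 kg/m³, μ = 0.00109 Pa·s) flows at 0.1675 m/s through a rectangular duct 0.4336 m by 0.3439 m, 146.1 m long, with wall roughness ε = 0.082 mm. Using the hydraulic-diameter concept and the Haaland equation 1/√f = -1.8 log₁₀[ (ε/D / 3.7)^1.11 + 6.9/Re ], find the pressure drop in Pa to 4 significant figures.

Hydraulic diameter D_h = 4A/P = 4·(0.4336·0.3439)/(2·(0.4336+0.3439)) = 0.5965/1.555 = 0.3836 m.
Re = ρVD_h/μ = 791.8·0.1675·0.3836/0.00109 = 4.667e+04.
ε/D_h = 8.2e-05/0.3836 = 0.000214; Haaland gives 1/√f = -1.8 log₁₀[1.97e-05+0.000148] = 6.796, so f = 0.02165.
ΔP = f(L/D_h)(ρV²/2) = 0.02165·146.1/0.3836·11.11 = 91.59 Pa.

ΔP ≈ 91.59 Pa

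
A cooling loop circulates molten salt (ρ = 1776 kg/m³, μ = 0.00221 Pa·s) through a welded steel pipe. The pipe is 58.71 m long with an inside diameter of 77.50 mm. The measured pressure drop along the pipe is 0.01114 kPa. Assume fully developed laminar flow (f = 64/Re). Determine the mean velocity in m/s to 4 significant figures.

For laminar flow, f = 64/Re with Re = ρVD/μ, so Darcy-Weisbach reduces to ΔP = 32μLV/D². Solving for V: V = ΔP·D²/(32μL) = 11.14·(0.0775)²/(32·0.00221·58.71) = 0.01612 m/s.
Check: Re = ρVD/μ = 1776·0.01612·0.0775/0.00221 = 1004 < 2300, so the laminar assumption holds.

V ≈ 0.01612 m/s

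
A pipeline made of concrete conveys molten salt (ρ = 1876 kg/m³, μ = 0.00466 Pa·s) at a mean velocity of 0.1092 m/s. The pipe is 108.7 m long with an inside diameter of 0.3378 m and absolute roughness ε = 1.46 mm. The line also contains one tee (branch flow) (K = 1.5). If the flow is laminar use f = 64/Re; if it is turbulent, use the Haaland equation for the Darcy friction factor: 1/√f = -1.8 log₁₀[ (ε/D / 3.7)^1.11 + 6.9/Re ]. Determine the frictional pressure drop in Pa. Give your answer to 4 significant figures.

ΔP ≈ 140.9 Pa

Reynolds number Re = ρVD/μ = 1876 · 0.1092 · 0.3378 / 0.00466 = 1.485e+04.
Re > 4000 → turbulent. Relative roughness ε/D = 0.00146/0.3378 = 0.00432. Haaland: 1/√f = -1.8 log₁₀[(0.00432/3.7)^1.11 + 6.9/1.485e+04] = -1.8 log₁₀[0.000556 + 0.000465] = 5.384, so f = 0.0345.
Total minor-loss coefficient ΣK = 1·1.5 = 1.5.
ΔP = [f·L/D + ΣK]·(ρV²/2) = [0.0345·108.7/0.3378 + 1.5]·(1876·0.1092²/2) = [11.1 + 1.5]·11.19 = 140.9 Pa.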